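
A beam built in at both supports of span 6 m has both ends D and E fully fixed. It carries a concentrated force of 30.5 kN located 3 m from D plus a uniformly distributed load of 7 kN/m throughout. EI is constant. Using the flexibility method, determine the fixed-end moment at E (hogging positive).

Release both end moments; the primary structure is a simply-supported span DE with redundants M_D and M_E.
On the primary (simply-supported) span, the end slopes from the loading are:
  at D: point load 30.5 at a = 3: Pab(L + b)/(6LEI) = 68.62/EI
  at E: point load 30.5 at a = 3: Pab(L + a)/(6LEI) = 68.62/EI
  at D: UDL 7: wL³/(24EI) = 63/EI
  at E: UDL 7: wL³/(24EI) = 63/EI
  θ_D0 = 131.6/EI,  θ_E0 = 131.6/EI
Flexibility coefficients: a unit moment at one end gives L/(3EI) there and L/(6EI) at the far end, so f₁₁ = f₂₂ = 2/EI and f₁₂ = f₂₁ = 1/EI.
Compatibility — zero rotation at each built-in end:
  2 M_D + 1 M_E = 131.6
  1 M_D + 2 M_E = 131.6
Solving the pair gives M_D = 43.88 kN·m and M_E = 43.88 kN·m (hogging).

M_E = 43.88 kN·m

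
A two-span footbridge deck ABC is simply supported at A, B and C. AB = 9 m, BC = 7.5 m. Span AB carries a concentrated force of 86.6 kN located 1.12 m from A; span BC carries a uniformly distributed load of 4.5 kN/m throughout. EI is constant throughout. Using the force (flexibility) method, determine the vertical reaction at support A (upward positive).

R_A = 71.33 kN

Insert a hinge at B; M_B is the redundant, and each span becomes simply supported.
Rotations at B on the released spans (each span's end-slope, ×1/EI):
  span AB: point load 86.6 at a = 1.12: Pab(L + a)/(6LEI) = 143.2/EI
  span BC: UDL 4.5: wL³/(24EI) = 79.1/EI
  relative rotation θ_0 = (143.2 + 79.1)/EI = 222.3/EI
A unit hogging moment at B produces rotation L₁/(3EI) + L₂/(3EI) = 5.5/EI.
Slope continuity at B: θ_0 = M_B·5.5/EI, so M_B = 222.3/5.5 = 40.42 kN·m (hogging).
Span AB, ΣM about A with M_B applied at B: R_B^{AB}·9 = 96.99 + 40.42, so R_B^{AB} = 15.27 kN and R_A = 86.6 − 15.27 = 71.33 kN.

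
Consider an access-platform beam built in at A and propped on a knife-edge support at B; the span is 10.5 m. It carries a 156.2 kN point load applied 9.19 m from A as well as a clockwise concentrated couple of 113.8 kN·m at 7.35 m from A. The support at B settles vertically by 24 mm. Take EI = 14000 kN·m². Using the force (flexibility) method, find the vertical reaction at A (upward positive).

R_A = 15.16 kN

Choose R_B as the redundant. The primary structure is the cantilever fixed at A.
Deflection at B on the released cantilever, summing each load's contribution:
  point load 156.2 at a = 9.19: Pa²(3L − a)/(6EI) = 49052/EI
  clockwise couple 113.8 at a = 7.35: M₀a(2L − a)/(2EI) = 5709/EI
  δ_0 = 54761/EI
Flexibility coefficient — unit upward force at B: δ_{BB} = L³/(3EI) = 385.9/EI.
With EI = 14000 kN·m²: δ_0 = 3.9115 m and δ_{BB} = 0.027563 m/kN.
Compatibility — the beam at B must follow the support down by 0.024 m: δ_0 − R_B·δ_{BB} = 0.024, so R_B = (3.9115 − 0.024)/0.027563 = 141 kN.
Vertical equilibrium: R_A = ΣP − R_B = 156.2 − 141 = 15.16 kN.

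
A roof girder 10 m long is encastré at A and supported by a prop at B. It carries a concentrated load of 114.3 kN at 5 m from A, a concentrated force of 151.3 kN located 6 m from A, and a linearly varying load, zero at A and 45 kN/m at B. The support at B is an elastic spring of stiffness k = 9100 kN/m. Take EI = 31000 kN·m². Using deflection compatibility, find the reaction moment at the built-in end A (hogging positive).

M_A = 753.7 kN·m

Release the roller at B. Primary structure: cantilever fixed at A.
Primary-structure tip deflection at B by superposition:
  point load 114.3 at a = 5: Pa²(3L − a)/(6EI) = 11906/EI
  point load 151.3 at a = 6: Pa²(3L − a)/(6EI) = 21787/EI
  triangular load, peak 45 at the free end: 11w₀L⁴/(120EI) = 41250/EI
  δ_0 = 74943/EI
Tip deflection under a unit load at B: L³/(3EI) = 333.3/EI.
With EI = 31000 kN·m²: δ_0 = 2.4175 m and δ_{BB} = 0.010753 m/kN.
Compatibility — the spring shortens by R_B/k under the reaction it provides: δ_0 − R_B·δ_{BB} = R_B/k. With 1/k = 0.00011 m/kN, R_B = δ_0 / (δ_{BB} + 1/k) = 2.4175 / (0.010753 + 0.00011) = 222.6 kN.
Moment equilibrium about A: M_A = Σ(load moments about A) − R_B·L = 2979 − 222.6×10 = 753.7 kN·m.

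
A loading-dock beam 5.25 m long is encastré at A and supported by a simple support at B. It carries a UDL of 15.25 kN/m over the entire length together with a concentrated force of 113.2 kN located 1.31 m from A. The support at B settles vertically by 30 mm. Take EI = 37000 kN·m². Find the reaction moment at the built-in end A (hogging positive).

Remove the prop at B; the released (primary) structure is a cantilever built in at A.
Primary-structure tip deflection at B by superposition:
  UDL 15.25: wL⁴/(8EI) = 1448/EI
  point load 113.2 at a = 1.31: Pa²(3L − a)/(6EI) = 467.5/EI
  δ_0 = 1916/EI
Flexibility coefficient — unit upward force at B: δ_{BB} = L³/(3EI) = 48.23/EI.
With EI = 37000 kN·m²: δ_0 = 0.051775 m and δ_{BB} = 0.001304 m/kN.
Compatibility — the beam at B must follow the support down by 0.03 m: δ_0 − R_B·δ_{BB} = 0.03, so R_B = (0.051775 − 0.03)/0.001304 = 16.7 kN.
Moment equilibrium about A: M_A = Σ(load moments about A) − R_B·L = 358.5 − 16.7×5.25 = 270.8 kN·m.

M_A = 270.8 kN·m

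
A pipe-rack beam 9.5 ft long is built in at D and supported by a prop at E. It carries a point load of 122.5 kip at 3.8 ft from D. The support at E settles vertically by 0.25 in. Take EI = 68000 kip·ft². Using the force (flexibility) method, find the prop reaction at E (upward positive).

Release the roller at E. Primary structure: cantilever fixed at D.
Free-end deflection of the primary structure under the applied loading (downward +):
  point load 122.5 at a = 3.8: Pa²(3L − a)/(6EI) = 7282/EI
Tip deflection under a unit load at E: L³/(3EI) = 285.8/EI.
With EI = 68000 kip·ft²: δ_0 = 0.10709 ft and δ_{EE} = 0.004203 ft/kip.
Compatibility — the beam at E must follow the support down by 0.02083 ft: δ_0 − R_E·δ_{EE} = 0.02083, so R_E = (0.10709 − 0.02083)/0.004203 = 20.52 kip.

R_E = 20.52 kip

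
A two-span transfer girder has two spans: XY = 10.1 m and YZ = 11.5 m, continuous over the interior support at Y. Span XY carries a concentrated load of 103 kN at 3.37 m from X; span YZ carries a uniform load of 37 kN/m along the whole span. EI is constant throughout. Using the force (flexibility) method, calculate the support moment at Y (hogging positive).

M_Y = 397.8 kN·m

Insert a hinge at Y; M_Y is the redundant, and each span becomes simply supported.
End slopes at the hinge Y, treating each span as simply supported:
  span XY: point load 103 at a = 3.37: Pab(L + a)/(6LEI) = 519.3/EI
  span YZ: UDL 37: wL³/(24EI) = 2345/EI
  relative rotation θ_0 = (519.3 + 2345)/EI = 2864/EI
A unit hogging moment at Y produces rotation L₁/(3EI) + L₂/(3EI) = 7.2/EI.
Compatibility: M_Y·(L₁+L₂)/(3EI) = θ_0, giving M_Y = 397.8 kN·m (hogging).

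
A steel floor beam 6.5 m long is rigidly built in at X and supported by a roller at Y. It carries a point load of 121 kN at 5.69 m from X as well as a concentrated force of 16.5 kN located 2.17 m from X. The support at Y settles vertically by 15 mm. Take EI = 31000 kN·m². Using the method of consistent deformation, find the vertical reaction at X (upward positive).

Release the roller at Y. Primary structure: cantilever fixed at X.
Free-end deflection of the primary structure under the applied loading (downward +):
  point load 121 at a = 5.69: Pa²(3L − a)/(6EI) = 9017/EI
  point load 16.5 at a = 2.17: Pa²(3L − a)/(6EI) = 224.4/EI
  δ_0 = 9241/EI
Flexibility coefficient — unit upward force at Y: δ_{YY} = L³/(3EI) = 91.54/EI.
With EI = 31000 kN·m²: δ_0 = 0.2981 m and δ_{YY} = 0.002953 m/kN.
Compatibility — the beam at Y must follow the support down by 0.015 m: δ_0 − R_Y·δ_{YY} = 0.015, so R_Y = (0.2981 − 0.015)/0.002953 = 95.87 kN.
Vertical equilibrium: R_X = ΣP − R_Y = 137.5 − 95.87 = 41.63 kN.

R_X = 41.63 kN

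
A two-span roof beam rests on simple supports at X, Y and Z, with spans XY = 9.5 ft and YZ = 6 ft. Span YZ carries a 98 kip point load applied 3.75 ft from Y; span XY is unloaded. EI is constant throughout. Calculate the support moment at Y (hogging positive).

M_Y = 36.68 kip·ft

Take M_Y as the redundant. Released structure: two simple spans XY and YZ with a hinge at Y.
Discontinuity in slope at Y on the released structure — sum the simple-span end rotations:
  span YZ: point load 98 at a = 3.75: Pab(L + b)/(6LEI) = 189.5/EI
  relative rotation θ_0 = (0 + 189.5)/EI = 189.5/EI
A unit hogging moment at Y produces rotation L₁/(3EI) + L₂/(3EI) = 5.167/EI.
Slope continuity at Y: θ_0 = M_Y·5.167/EI, so M_Y = 189.5/5.167 = 36.68 kip·ft (hogging).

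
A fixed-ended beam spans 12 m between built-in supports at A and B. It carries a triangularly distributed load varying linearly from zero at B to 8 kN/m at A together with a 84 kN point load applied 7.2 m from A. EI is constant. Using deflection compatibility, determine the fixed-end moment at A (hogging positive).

Take the two fixed-end moments M_A, M_B as redundants; the released structure is the simple span AB.
On the primary (simply-supported) span, the end slopes from the loading are:
  at A: triangular load, peak 8: w₀L³/(45EI) = 307.2/EI
  at B: triangular load, peak 8: 7w₀L³/(360EI) = 268.8/EI
  at A: point load 84 at a = 7.2: Pab(L + b)/(6LEI) = 677.4/EI
  at B: point load 84 at a = 7.2: Pab(L + a)/(6LEI) = 774.1/EI
  θ_A0 = 984.6/EI,  θ_B0 = 1043/EI
Flexibility coefficients: a unit moment at one end gives L/(3EI) there and L/(6EI) at the far end, so f₁₁ = f₂₂ = 4/EI and f₁₂ = f₂₁ = 2/EI.
Compatibility — zero rotation at each built-in end:
  4 M_A + 2 M_B = 984.6
  2 M_A + 4 M_B = 1043
Solving the pair gives M_A = 154.4 kN·m and M_B = 183.6 kN·m (hogging).

M_A = 154.4 kN·m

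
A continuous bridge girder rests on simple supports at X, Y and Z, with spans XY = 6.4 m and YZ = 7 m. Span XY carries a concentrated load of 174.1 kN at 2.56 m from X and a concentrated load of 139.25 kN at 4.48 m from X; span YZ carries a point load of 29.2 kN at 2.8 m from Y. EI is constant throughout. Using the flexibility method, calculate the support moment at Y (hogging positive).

Release continuity at Y by inserting a hinge; the redundant is the internal moment M_Y. The primary structure is two simply-supported spans XY and YZ.
Rotations at Y on the released spans (each span's end-slope, ×1/EI):
  span XY: point load 174.1 at a = 2.56: Pab(L + a)/(6LEI) = 399.3/EI
  span XY: point load 139.25 at a = 4.48: Pab(L + a)/(6LEI) = 339.4/EI
  span YZ: point load 29.2 at a = 2.8: Pab(L + b)/(6LEI) = 91.57/EI
  relative rotation θ_0 = (738.7 + 91.57)/EI = 830.3/EI
A unit hogging moment at Y produces rotation L₁/(3EI) + L₂/(3EI) = 4.467/EI.
Slope continuity at Y: θ_0 = M_Y·4.467/EI, so M_Y = 830.3/4.467 = 185.9 kN·m (hogging).

M_Y = 185.9 kN·m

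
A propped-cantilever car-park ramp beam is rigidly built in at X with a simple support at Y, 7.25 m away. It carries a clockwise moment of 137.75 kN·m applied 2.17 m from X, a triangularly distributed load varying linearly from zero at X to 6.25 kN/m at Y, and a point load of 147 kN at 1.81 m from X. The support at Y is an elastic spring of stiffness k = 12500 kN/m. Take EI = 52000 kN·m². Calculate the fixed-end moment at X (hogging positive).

Take the reaction at Y as the redundant and release it; the primary structure is a cantilever fixed at X.
Free-end deflection of the primary structure under the applied loading (downward +):
  clockwise couple 137.75 at a = 2.17: M₀a(2L − a)/(2EI) = 1843/EI
  triangular load, peak 6.25 at the free end: 11w₀L⁴/(120EI) = 1583/EI
  point load 147 at a = 1.81: Pa²(3L − a)/(6EI) = 1600/EI
  δ_0 = 5026/EI
Flexibility coefficient — unit upward force at Y: δ_{YY} = L³/(3EI) = 127/EI.
With EI = 52000 kN·m²: δ_0 = 0.096657 m and δ_{YY} = 0.002443 m/kN.
Compatibility — the spring shortens by R_Y/k under the reaction it provides: δ_0 − R_Y·δ_{YY} = R_Y/k. With 1/k = 0.00008 m/kN, R_Y = δ_0 / (δ_{YY} + 1/k) = 0.096657 / (0.002443 + 0.00008) = 38.31 kN.
Moment equilibrium about X: M_X = Σ(load moments about X) − R_Y·L = 513.3 − 38.31×7.25 = 235.6 kN·m.

M_X = 235.6 kN·m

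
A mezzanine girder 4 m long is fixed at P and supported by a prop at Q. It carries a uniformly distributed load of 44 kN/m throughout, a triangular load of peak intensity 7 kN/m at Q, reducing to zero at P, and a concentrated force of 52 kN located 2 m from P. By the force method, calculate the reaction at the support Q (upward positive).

R_Q = 89.95 kN

Choose R_Q as the redundant. The primary structure is the cantilever fixed at P.
Free-end deflection of the primary structure under the applied loading (downward +):
  UDL 44: wL⁴/(8EI) = 1408/EI
  triangular load, peak 7 at the free end: 11w₀L⁴/(120EI) = 164.3/EI
  point load 52 at a = 2: Pa²(3L − a)/(6EI) = 346.7/EI
  δ_0 = 1919/EI
Flexibility coefficient — unit upward force at Q: δ_{QQ} = L³/(3EI) = 21.33/EI.
The prop prevents deflection at Q: R_Q = δ_0/δ_{QQ} = 1919/21.33 = 89.95 kN.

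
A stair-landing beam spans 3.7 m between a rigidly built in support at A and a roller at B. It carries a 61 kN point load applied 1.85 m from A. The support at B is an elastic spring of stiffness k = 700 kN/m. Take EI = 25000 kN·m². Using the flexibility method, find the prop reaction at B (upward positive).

R_B = 6.119 kN

Take the reaction at B as the redundant and release it; the primary structure is a cantilever fixed at A.
Free-end deflection of the primary structure under the applied loading (downward +):
  point load 61 at a = 1.85: Pa²(3L − a)/(6EI) = 321.9/EI
Tip deflection under a unit load at B: L³/(3EI) = 16.88/EI.
With EI = 25000 kN·m²: δ_0 = 0.012874 m and δ_{BB} = 0.000675 m/kN.
Compatibility — the spring shortens by R_B/k under the reaction it provides: δ_0 − R_B·δ_{BB} = R_B/k. With 1/k = 0.001429 m/kN, R_B = δ_0 / (δ_{BB} + 1/k) = 0.012874 / (0.000675 + 0.001429) = 6.119 kN.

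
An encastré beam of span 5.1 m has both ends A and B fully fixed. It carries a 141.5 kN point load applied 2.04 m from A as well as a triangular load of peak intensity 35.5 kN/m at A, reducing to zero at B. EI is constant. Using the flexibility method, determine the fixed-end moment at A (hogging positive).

Release both end moments; the primary structure is a simply-supported span AB with redundants M_A and M_B.
End rotations of the released simple span under the applied load (×1/EI):
  at A: point load 141.5 at a = 2.04: Pab(L + b)/(6LEI) = 235.5/EI
  at B: point load 141.5 at a = 2.04: Pab(L + a)/(6LEI) = 206.1/EI
  at A: triangular load, peak 35.5: w₀L³/(45EI) = 104.6/EI
  at B: triangular load, peak 35.5: 7w₀L³/(360EI) = 91.57/EI
  θ_A0 = 340.2/EI,  θ_B0 = 297.7/EI
Flexibility coefficients: a unit moment at one end gives L/(3EI) there and L/(6EI) at the far end, so f₁₁ = f₂₂ = 1.7/EI and f₁₂ = f₂₁ = 0.85/EI.
Compatibility — zero rotation at each built-in end:
  1.7 M_A + 0.85 M_B = 340.2
  0.85 M_A + 1.7 M_B = 297.7
Solving the pair gives M_A = 150.1 kN·m and M_B = 100.1 kN·m (hogging).

M_A = 150.1 kN·m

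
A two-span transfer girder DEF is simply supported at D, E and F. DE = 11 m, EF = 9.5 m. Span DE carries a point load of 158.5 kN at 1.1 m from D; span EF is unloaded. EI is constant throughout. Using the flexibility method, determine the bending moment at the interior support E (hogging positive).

M_E = 46.31 kN·m

Insert a hinge at E; M_E is the redundant, and each span becomes simply supported.
Rotations at E on the released spans (each span's end-slope, ×1/EI):
  span DE: point load 158.5 at a = 1.1: Pab(L + a)/(6LEI) = 316.4/EI
  relative rotation θ_0 = (316.4 + 0)/EI = 316.4/EI
A unit hogging moment at E produces rotation L₁/(3EI) + L₂/(3EI) = 6.833/EI.
Slope continuity at E: θ_0 = M_E·6.833/EI, so M_E = 316.4/6.833 = 46.31 kN·m (hogging).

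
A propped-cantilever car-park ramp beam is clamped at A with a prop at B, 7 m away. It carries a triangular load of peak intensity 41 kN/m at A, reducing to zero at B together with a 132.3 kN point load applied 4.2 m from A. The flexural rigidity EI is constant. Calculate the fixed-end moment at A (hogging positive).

Release the roller at B. Primary structure: cantilever fixed at A.
Primary-structure tip deflection at B by superposition:
  triangular load, peak 41 at the fixed end: w₀L⁴/(30EI) = 3281/EI
  point load 132.3 at a = 4.2: Pa²(3L − a)/(6EI) = 6535/EI
  δ_0 = 9816/EI
Tip deflection under a unit load at B: L³/(3EI) = 114.3/EI.
The prop prevents deflection at B: R_B = δ_0/δ_{BB} = 9816/114.3 = 85.85 kN.
Moment equilibrium about A: M_A = Σ(load moments about A) − R_B·L = 890.5 − 85.85×7 = 289.5 kN·m.

M_A = 289.5 kN·m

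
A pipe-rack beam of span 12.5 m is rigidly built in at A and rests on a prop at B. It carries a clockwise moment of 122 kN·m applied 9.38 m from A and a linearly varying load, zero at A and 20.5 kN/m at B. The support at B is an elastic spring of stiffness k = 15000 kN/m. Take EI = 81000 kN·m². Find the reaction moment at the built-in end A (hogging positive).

M_A = 145.9 kN·m

Remove the prop at B; the released (primary) structure is a cantilever built in at A.
Primary-structure tip deflection at B by superposition:
  clockwise couple 122 at a = 9.38: M₀a(2L − a)/(2EI) = 8937/EI
  triangular load, peak 20.5 at the free end: 11w₀L⁴/(120EI) = 45878/EI
  δ_0 = 54816/EI
Flexibility coefficient — unit upward force at B: δ_{BB} = L³/(3EI) = 651/EI.
With EI = 81000 kN·m²: δ_0 = 0.67674 m and δ_{BB} = 0.008038 m/kN.
Compatibility — the spring shortens by R_B/k under the reaction it provides: δ_0 − R_B·δ_{BB} = R_B/k. With 1/k = 0.000067 m/kN, R_B = δ_0 / (δ_{BB} + 1/k) = 0.67674 / (0.008038 + 0.000067) = 83.5 kN.
Moment equilibrium about A: M_A = Σ(load moments about A) − R_B·L = 1190 − 83.5×12.5 = 145.9 kN·m.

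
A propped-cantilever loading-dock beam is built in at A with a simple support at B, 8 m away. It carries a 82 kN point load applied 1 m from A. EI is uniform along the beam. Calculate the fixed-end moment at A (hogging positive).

Remove the prop at B; the released (primary) structure is a cantilever built in at A.
Deflection at B on the released cantilever, summing each load's contribution:
  point load 82 at a = 1: Pa²(3L − a)/(6EI) = 314.3/EI
Tip deflection under a unit load at B: L³/(3EI) = 170.7/EI.
The prop prevents deflection at B: R_B = δ_0/δ_{BB} = 314.3/170.7 = 1.842 kN.
Moment equilibrium about A: M_A = Σ(load moments about A) − R_B·L = 82 − 1.842×8 = 67.27 kN·m.

M_A = 67.27 kN·m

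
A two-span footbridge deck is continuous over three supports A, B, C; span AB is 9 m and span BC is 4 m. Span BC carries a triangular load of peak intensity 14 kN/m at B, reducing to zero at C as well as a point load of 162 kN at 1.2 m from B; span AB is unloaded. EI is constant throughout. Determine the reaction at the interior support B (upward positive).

Insert a hinge at B; M_B is the redundant, and each span becomes simply supported.
Discontinuity in slope at B on the released structure — sum the simple-span end rotations:
  span BC: triangular load, peak 14: w₀L³/(45EI) = 19.91/EI
  span BC: point load 162 at a = 1.2: Pab(L + b)/(6LEI) = 154.2/EI
  relative rotation θ_0 = (0 + 174.1)/EI = 174.1/EI
A unit hogging moment at B produces rotation L₁/(3EI) + L₂/(3EI) = 4.333/EI.
Slope continuity at B: θ_0 = M_B·4.333/EI, so M_B = 174.1/4.333 = 40.19 kN·m (hogging).
Span AB, ΣM about A with M_B applied at B: R_B^{AB}·9 = 0 + 40.19, so R_B^{AB} = 4.465 kN and R_A = 0 − 4.465 = -4.465 kN.
Span BC, ΣM about C: R_B^{BC}·4 = 528.3 + 40.19, so R_B^{BC} = 142.1 kN and R_C = 190 − 142.1 = 47.89 kN.
R_B = 4.465 + 142.1 = 146.6 kN.

R_B = 146.6 kN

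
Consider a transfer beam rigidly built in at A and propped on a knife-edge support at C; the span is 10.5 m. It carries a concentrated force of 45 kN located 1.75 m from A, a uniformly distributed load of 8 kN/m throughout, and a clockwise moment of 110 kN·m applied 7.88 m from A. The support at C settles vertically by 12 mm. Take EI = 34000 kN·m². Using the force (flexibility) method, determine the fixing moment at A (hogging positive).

Take the reaction at C as the redundant and release it; the primary structure is a cantilever fixed at A.
Deflection at C on the released cantilever, summing each load's contribution:
  point load 45 at a = 1.75: Pa²(3L − a)/(6EI) = 683.3/EI
  UDL 8: wL⁴/(8EI) = 12155/EI
  clockwise couple 110 at a = 7.88: M₀a(2L − a)/(2EI) = 5686/EI
  δ_0 = 18525/EI
Flexibility coefficient — unit upward force at C: δ_{CC} = L³/(3EI) = 385.9/EI.
With EI = 34000 kN·m²: δ_0 = 0.54484 m and δ_{CC} = 0.011349 m/kN.
Compatibility — the beam at C must follow the support down by 0.012 m: δ_0 − R_C·δ_{CC} = 0.012, so R_C = (0.54484 − 0.012)/0.011349 = 46.95 kN.
Moment equilibrium about A: M_A = Σ(load moments about A) − R_C·L = 629.8 − 46.95×10.5 = 136.8 kN·m.

M_A = 136.8 kN·m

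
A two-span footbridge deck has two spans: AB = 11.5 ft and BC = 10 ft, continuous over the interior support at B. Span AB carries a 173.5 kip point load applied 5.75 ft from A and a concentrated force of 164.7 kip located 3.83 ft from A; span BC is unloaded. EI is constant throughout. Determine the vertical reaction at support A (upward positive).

Take M_B as the redundant. Released structure: two simple spans AB and BC with a hinge at B.
End slopes at the hinge B, treating each span as simply supported:
  span AB: point load 173.5 at a = 5.75: Pab(L + a)/(6LEI) = 1434/EI
  span AB: point load 164.7 at a = 3.83: Pab(L + a)/(6LEI) = 1075/EI
  relative rotation θ_0 = (2509 + 0)/EI = 2509/EI
A unit hogging moment at B produces rotation L₁/(3EI) + L₂/(3EI) = 7.167/EI.
Slope continuity at B: θ_0 = M_B·7.167/EI, so M_B = 2509/7.167 = 350.1 kip·ft (hogging).
Span AB, ΣM about A with M_B applied at B: R_B^{AB}·11.5 = 1628 + 350.1, so R_B^{AB} = 172 kip and R_A = 338.2 − 172 = 166.2 kip.

R_A = 166.2 kip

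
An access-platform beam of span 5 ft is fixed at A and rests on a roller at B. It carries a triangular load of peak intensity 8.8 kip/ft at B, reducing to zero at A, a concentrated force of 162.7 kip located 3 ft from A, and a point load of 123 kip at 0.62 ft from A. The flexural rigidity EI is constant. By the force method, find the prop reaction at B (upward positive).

Remove the prop at B; the released (primary) structure is a cantilever built in at A.
Deflection at B on the released cantilever, summing each load's contribution:
  triangular load, peak 8.8 at the free end: 11w₀L⁴/(120EI) = 504.2/EI
  point load 162.7 at a = 3: Pa²(3L − a)/(6EI) = 2929/EI
  point load 123 at a = 0.62: Pa²(3L − a)/(6EI) = 113.3/EI
  δ_0 = 3546/EI
Flexibility coefficient — unit upward force at B: δ_{BB} = L³/(3EI) = 41.67/EI.
The prop prevents deflection at B: R_B = δ_0/δ_{BB} = 3546/41.67 = 85.11 kip.

R_B = 85.11 kip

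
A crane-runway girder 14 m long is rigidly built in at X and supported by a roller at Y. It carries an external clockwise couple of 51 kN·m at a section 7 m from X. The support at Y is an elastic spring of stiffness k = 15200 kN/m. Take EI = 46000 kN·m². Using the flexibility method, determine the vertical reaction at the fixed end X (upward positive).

Take the reaction at Y as the redundant and release it; the primary structure is a cantilever fixed at X.
Free-end deflection of the primary structure under the applied loading (downward +):
  clockwise couple 51 at a = 7: M₀a(2L − a)/(2EI) = 3748/EI
Flexibility coefficient — unit upward force at Y: δ_{YY} = L³/(3EI) = 914.7/EI.
With EI = 46000 kN·m²: δ_0 = 0.081489 m and δ_{YY} = 0.019884 m/kN.
Compatibility — the spring shortens by R_Y/k under the reaction it provides: δ_0 − R_Y·δ_{YY} = R_Y/k. With 1/k = 0.000066 m/kN, R_Y = δ_0 / (δ_{YY} + 1/k) = 0.081489 / (0.019884 + 0.000066) = 4.085 kN.
Vertical equilibrium: R_X = ΣP − R_Y = 0 − 4.085 = -4.085 kN.

R_X = -4.085 kN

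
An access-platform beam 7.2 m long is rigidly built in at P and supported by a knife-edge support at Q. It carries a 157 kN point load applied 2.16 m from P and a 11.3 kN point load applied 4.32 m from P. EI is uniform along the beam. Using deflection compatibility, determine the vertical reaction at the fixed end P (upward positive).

R_P = 144.3 kN

Choose R_Q as the redundant. The primary structure is the cantilever fixed at P.
Deflection at Q on the released cantilever, summing each load's contribution:
  point load 157 at a = 2.16: Pa²(3L − a)/(6EI) = 2373/EI
  point load 11.3 at a = 4.32: Pa²(3L − a)/(6EI) = 607.3/EI
  δ_0 = 2981/EI
Tip deflection under a unit load at Q: L³/(3EI) = 124.4/EI.
The prop prevents deflection at Q: R_Q = δ_0/δ_{QQ} = 2981/124.4 = 23.96 kN.
Vertical equilibrium: R_P = ΣP − R_Q = 168.3 − 23.96 = 144.3 kN.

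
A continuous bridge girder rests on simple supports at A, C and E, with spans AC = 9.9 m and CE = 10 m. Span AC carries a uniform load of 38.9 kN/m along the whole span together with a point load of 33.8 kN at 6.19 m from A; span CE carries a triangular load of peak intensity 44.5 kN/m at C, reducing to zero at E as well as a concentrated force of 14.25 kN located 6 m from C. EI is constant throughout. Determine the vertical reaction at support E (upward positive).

R_E = 39.73 kN

Take M_C as the redundant. Released structure: two simple spans AC and CE with a hinge at C.
End slopes at the hinge C, treating each span as simply supported:
  span AC: UDL 38.9: wL³/(24EI) = 1573/EI
  span AC: point load 33.8 at a = 6.19: Pab(L + a)/(6LEI) = 210.3/EI
  span CE: triangular load, peak 44.5: w₀L³/(45EI) = 988.9/EI
  span CE: point load 14.25 at a = 6: Pab(L + b)/(6LEI) = 79.8/EI
  relative rotation θ_0 = (1783 + 1069)/EI = 2852/EI
A unit hogging moment at C produces rotation L₁/(3EI) + L₂/(3EI) = 6.633/EI.
Compatibility: M_C·(L₁+L₂)/(3EI) = θ_0, giving M_C = 429.9 kN·m (hogging).
Span CE, ΣM about E: R_C^{CE}·10 = 1540 + 429.9, so R_C^{CE} = 197 kN and R_E = 236.8 − 197 = 39.73 kN.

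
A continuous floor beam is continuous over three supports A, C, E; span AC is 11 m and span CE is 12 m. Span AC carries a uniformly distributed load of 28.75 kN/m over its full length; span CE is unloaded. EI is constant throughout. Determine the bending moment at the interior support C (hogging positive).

Insert a hinge at C; M_C is the redundant, and each span becomes simply supported.
Discontinuity in slope at C on the released structure — sum the simple-span end rotations:
  span AC: UDL 28.75: wL³/(24EI) = 1594/EI
  relative rotation θ_0 = (1594 + 0)/EI = 1594/EI
A unit hogging moment at C produces rotation L₁/(3EI) + L₂/(3EI) = 7.667/EI.
Slope continuity at C: θ_0 = M_C·7.667/EI, so M_C = 1594/7.667 = 208 kN·m (hogging).

M_C = 208 kN·m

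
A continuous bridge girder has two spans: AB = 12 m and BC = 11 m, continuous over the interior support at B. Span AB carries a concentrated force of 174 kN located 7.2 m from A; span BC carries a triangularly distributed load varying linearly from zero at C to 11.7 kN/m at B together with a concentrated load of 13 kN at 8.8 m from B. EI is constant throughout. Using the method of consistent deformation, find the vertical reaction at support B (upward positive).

Take M_B as the redundant. Released structure: two simple spans AB and BC with a hinge at B.
Rotations at B on the released spans (each span's end-slope, ×1/EI):
  span AB: point load 174 at a = 7.2: Pab(L + a)/(6LEI) = 1604/EI
  span BC: triangular load, peak 11.7: w₀L³/(45EI) = 346.1/EI
  span BC: point load 13 at a = 8.8: Pab(L + b)/(6LEI) = 50.34/EI
  relative rotation θ_0 = (1604 + 396.4)/EI = 2000/EI
A unit hogging moment at B produces rotation L₁/(3EI) + L₂/(3EI) = 7.667/EI.
Slope continuity at B: θ_0 = M_B·7.667/EI, so M_B = 2000/7.667 = 260.9 kN·m (hogging).
Span AB, ΣM about A with M_B applied at B: R_B^{AB}·12 = 1253 + 260.9, so R_B^{AB} = 126.1 kN and R_A = 174 − 126.1 = 47.86 kN.
Span BC, ΣM about C: R_B^{BC}·11 = 500.5 + 260.9, so R_B^{BC} = 69.22 kN and R_C = 77.35 − 69.22 = 8.135 kN.
R_B = 126.1 + 69.22 = 195.4 kN.

R_B = 195.4 kN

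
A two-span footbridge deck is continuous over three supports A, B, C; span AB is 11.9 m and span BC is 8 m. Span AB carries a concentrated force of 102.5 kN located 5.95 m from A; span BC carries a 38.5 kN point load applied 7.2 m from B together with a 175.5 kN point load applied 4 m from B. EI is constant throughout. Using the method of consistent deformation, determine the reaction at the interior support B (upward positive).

Take M_B as the redundant. Released structure: two simple spans AB and BC with a hinge at B.
End slopes at the hinge B, treating each span as simply supported:
  span AB: point load 102.5 at a = 5.95: Pab(L + a)/(6LEI) = 907.2/EI
  span BC: point load 38.5 at a = 7.2: Pab(L + b)/(6LEI) = 40.66/EI
  span BC: point load 175.5 at a = 4: Pab(L + b)/(6LEI) = 702/EI
  relative rotation θ_0 = (907.2 + 742.7)/EI = 1650/EI
A unit hogging moment at B produces rotation L₁/(3EI) + L₂/(3EI) = 6.633/EI.
Slope continuity at B: θ_0 = M_B·6.633/EI, so M_B = 1650/6.633 = 248.7 kN·m (hogging).
Span AB, ΣM about A with M_B applied at B: R_B^{AB}·11.9 = 609.9 + 248.7, so R_B^{AB} = 72.15 kN and R_A = 102.5 − 72.15 = 30.35 kN.
Span BC, ΣM about C: R_B^{BC}·8 = 732.8 + 248.7, so R_B^{BC} = 122.7 kN and R_C = 214 − 122.7 = 91.31 kN.
R_B = 72.15 + 122.7 = 194.8 kN.

R_B = 194.8 kN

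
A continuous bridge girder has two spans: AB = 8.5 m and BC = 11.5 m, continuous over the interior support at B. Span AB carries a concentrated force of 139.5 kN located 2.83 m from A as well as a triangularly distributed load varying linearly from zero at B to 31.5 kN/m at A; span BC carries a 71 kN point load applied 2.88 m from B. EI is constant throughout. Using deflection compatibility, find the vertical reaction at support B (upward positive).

Insert a hinge at B; M_B is the redundant, and each span becomes simply supported.
End slopes at the hinge B, treating each span as simply supported:
  span AB: point load 139.5 at a = 2.83: Pab(L + a)/(6LEI) = 497.3/EI
  span AB: triangular load, peak 31.5: 7w₀L³/(360EI) = 376.2/EI
  span BC: point load 71 at a = 2.88: Pab(L + b)/(6LEI) = 514/EI
  relative rotation θ_0 = (873.4 + 514)/EI = 1387/EI
A unit hogging moment at B produces rotation L₁/(3EI) + L₂/(3EI) = 6.667/EI.
Compatibility: M_B·(L₁+L₂)/(3EI) = θ_0, giving M_B = 208.1 kN·m (hogging).
Span AB, ΣM about A with M_B applied at B: R_B^{AB}·8.5 = 774.1 + 208.1, so R_B^{AB} = 115.6 kN and R_A = 273.4 − 115.6 = 157.8 kN.
Span BC, ΣM about C: R_B^{BC}·11.5 = 612 + 208.1, so R_B^{BC} = 71.32 kN and R_C = 71 − 71.32 = -0.3157 kN.
R_B = 115.6 + 71.32 = 186.9 kN.

R_B = 186.9 kN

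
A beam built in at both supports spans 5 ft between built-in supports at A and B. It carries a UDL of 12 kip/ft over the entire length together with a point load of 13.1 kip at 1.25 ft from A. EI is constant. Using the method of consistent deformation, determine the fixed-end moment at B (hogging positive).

Release both end moments; the primary structure is a simply-supported span AB with redundants M_A and M_B.
End rotations of the released simple span under the applied load (×1/EI):
  at A: UDL 12: wL³/(24EI) = 62.5/EI
  at B: UDL 12: wL³/(24EI) = 62.5/EI
  at A: point load 13.1 at a = 1.25: Pab(L + b)/(6LEI) = 17.91/EI
  at B: point load 13.1 at a = 1.25: Pab(L + a)/(6LEI) = 12.79/EI
  θ_A0 = 80.41/EI,  θ_B0 = 75.29/EI
Flexibility coefficients: a unit moment at one end gives L/(3EI) there and L/(6EI) at the far end, so f₁₁ = f₂₂ = 1.667/EI and f₁₂ = f₂₁ = 0.8333/EI.
Compatibility — zero rotation at each built-in end:
  1.667 M_A + 0.8333 M_B = 80.41
  0.8333 M_A + 1.667 M_B = 75.29
Solving the pair gives M_A = 34.21 kip·ft and M_B = 28.07 kip·ft (hogging).

M_B = 28.07 kip·ft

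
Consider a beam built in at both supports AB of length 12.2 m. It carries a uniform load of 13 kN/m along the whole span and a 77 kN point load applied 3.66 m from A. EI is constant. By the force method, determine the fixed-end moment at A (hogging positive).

M_A = 299.3 kN·m

Release both end moments; the primary structure is a simply-supported span AB with redundants M_A and M_B.
End rotations of the released simple span under the applied load (×1/EI):
  at A: UDL 13: wL³/(24EI) = 983.6/EI
  at B: UDL 13: wL³/(24EI) = 983.6/EI
  at A: point load 77 at a = 3.66: Pab(L + b)/(6LEI) = 681.9/EI
  at B: point load 77 at a = 3.66: Pab(L + a)/(6LEI) = 521.5/EI
  θ_A0 = 1665/EI,  θ_B0 = 1505/EI
Flexibility coefficients: a unit moment at one end gives L/(3EI) there and L/(6EI) at the far end, so f₁₁ = f₂₂ = 4.067/EI and f₁₂ = f₂₁ = 2.033/EI.
Compatibility — zero rotation at each built-in end:
  4.067 M_A + 2.033 M_B = 1665
  2.033 M_A + 4.067 M_B = 1505
Solving the pair gives M_A = 299.3 kN·m and M_B = 220.4 kN·m (hogging).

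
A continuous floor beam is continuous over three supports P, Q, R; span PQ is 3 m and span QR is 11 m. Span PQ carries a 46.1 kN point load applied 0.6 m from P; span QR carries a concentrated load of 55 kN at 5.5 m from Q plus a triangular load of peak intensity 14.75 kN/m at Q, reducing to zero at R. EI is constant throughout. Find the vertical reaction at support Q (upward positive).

R_Q = 169.5 kN

Take M_Q as the redundant. Released structure: two simple spans PQ and QR with a hinge at Q.
Discontinuity in slope at Q on the released structure — sum the simple-span end rotations:
  span PQ: point load 46.1 at a = 0.6: Pab(L + a)/(6LEI) = 13.28/EI
  span QR: point load 55 at a = 5.5: Pab(L + b)/(6LEI) = 415.9/EI
  span QR: triangular load, peak 14.75: w₀L³/(45EI) = 436.3/EI
  relative rotation θ_0 = (13.28 + 852.2)/EI = 865.5/EI
A unit hogging moment at Q produces rotation L₁/(3EI) + L₂/(3EI) = 4.667/EI.
Compatibility: M_Q·(L₁+L₂)/(3EI) = θ_0, giving M_Q = 185.5 kN·m (hogging).
Span PQ, ΣM about P with M_Q applied at Q: R_Q^{PQ}·3 = 27.66 + 185.5, so R_Q^{PQ} = 71.04 kN and R_P = 46.1 − 71.04 = -24.94 kN.
Span QR, ΣM about R: R_Q^{QR}·11 = 897.4 + 185.5, so R_Q^{QR} = 98.44 kN and R_R = 136.1 − 98.44 = 37.68 kN.
R_Q = 71.04 + 98.44 = 169.5 kN.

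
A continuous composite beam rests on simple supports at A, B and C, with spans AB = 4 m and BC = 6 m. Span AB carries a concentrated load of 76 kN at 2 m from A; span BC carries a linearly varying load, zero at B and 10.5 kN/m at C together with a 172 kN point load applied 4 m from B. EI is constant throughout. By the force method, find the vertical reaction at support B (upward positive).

R_B = 159.1 kN

Release continuity at B by inserting a hinge; the redundant is the internal moment M_B. The primary structure is two simply-supported spans AB and BC.
Rotations at B on the released spans (each span's end-slope, ×1/EI):
  span AB: point load 76 at a = 2: Pab(L + a)/(6LEI) = 76/EI
  span BC: triangular load, peak 10.5: 7w₀L³/(360EI) = 44.1/EI
  span BC: point load 172 at a = 4: Pab(L + b)/(6LEI) = 305.8/EI
  relative rotation θ_0 = (76 + 349.9)/EI = 425.9/EI
A unit hogging moment at B produces rotation L₁/(3EI) + L₂/(3EI) = 3.333/EI.
Compatibility: M_B·(L₁+L₂)/(3EI) = θ_0, giving M_B = 127.8 kN·m (hogging).
Span AB, ΣM about A with M_B applied at B: R_B^{AB}·4 = 152 + 127.8, so R_B^{AB} = 69.94 kN and R_A = 76 − 69.94 = 6.059 kN.
Span BC, ΣM about C: R_B^{BC}·6 = 407 + 127.8, so R_B^{BC} = 89.13 kN and R_C = 203.5 − 89.13 = 114.4 kN.
R_B = 69.94 + 89.13 = 159.1 kN.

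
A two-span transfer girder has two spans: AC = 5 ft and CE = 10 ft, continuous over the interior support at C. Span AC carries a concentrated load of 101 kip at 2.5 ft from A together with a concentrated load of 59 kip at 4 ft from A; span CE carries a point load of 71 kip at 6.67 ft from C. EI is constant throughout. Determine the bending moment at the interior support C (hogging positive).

M_C = 115.8 kip·ft

Take M_C as the redundant. Released structure: two simple spans AC and CE with a hinge at C.
Discontinuity in slope at C on the released structure — sum the simple-span end rotations:
  span AC: point load 101 at a = 2.5: Pab(L + a)/(6LEI) = 157.8/EI
  span AC: point load 59 at a = 4: Pab(L + a)/(6LEI) = 70.8/EI
  span CE: point load 71 at a = 6.67: Pab(L + b)/(6LEI) = 350.4/EI
  relative rotation θ_0 = (228.6 + 350.4)/EI = 579/EI
A unit hogging moment at C produces rotation L₁/(3EI) + L₂/(3EI) = 5/EI.
Compatibility: M_C·(L₁+L₂)/(3EI) = θ_0, giving M_C = 115.8 kip·ft (hogging).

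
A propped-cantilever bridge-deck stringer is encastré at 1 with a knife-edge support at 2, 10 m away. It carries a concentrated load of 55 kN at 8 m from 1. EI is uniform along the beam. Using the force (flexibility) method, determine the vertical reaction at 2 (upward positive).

Remove the prop at 2; the released (primary) structure is a cantilever built in at 1.
Free-end deflection of the primary structure under the applied loading (downward +):
  point load 55 at a = 8: Pa²(3L − a)/(6EI) = 12907/EI
Tip deflection under a unit load at 2: L³/(3EI) = 333.3/EI.
Compatibility at 2: δ_0 − R_2·δ_{22} = 0, so R_2 = 12907/333.3 = 38.72 kN.

R_2 = 38.72 kN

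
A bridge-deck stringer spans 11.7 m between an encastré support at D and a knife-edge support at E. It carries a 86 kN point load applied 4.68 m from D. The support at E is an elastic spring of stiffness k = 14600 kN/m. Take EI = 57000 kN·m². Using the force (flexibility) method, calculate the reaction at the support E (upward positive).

R_E = 17.76 kN

Take the reaction at E as the redundant and release it; the primary structure is a cantilever fixed at D.
Downward deflection at the released point E due to the loads:
  point load 86 at a = 4.68: Pa²(3L − a)/(6EI) = 9550/EI
Tip deflection under a unit load at E: L³/(3EI) = 533.9/EI.
With EI = 57000 kN·m²: δ_0 = 0.16754 m and δ_{EE} = 0.009366 m/kN.
Compatibility — the spring shortens by R_E/k under the reaction it provides: δ_0 − R_E·δ_{EE} = R_E/k. With 1/k = 0.000068 m/kN, R_E = δ_0 / (δ_{EE} + 1/k) = 0.16754 / (0.009366 + 0.000068) = 17.76 kN.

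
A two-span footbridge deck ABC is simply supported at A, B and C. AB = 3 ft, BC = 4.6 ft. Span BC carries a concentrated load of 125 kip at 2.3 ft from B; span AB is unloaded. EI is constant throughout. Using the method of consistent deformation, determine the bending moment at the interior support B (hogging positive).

Insert a hinge at B; M_B is the redundant, and each span becomes simply supported.
Discontinuity in slope at B on the released structure — sum the simple-span end rotations:
  span BC: point load 125 at a = 2.3: Pab(L + b)/(6LEI) = 165.3/EI
  relative rotation θ_0 = (0 + 165.3)/EI = 165.3/EI
A unit hogging moment at B produces rotation L₁/(3EI) + L₂/(3EI) = 2.533/EI.
Compatibility: M_B·(L₁+L₂)/(3EI) = θ_0, giving M_B = 65.25 kip·ft (hogging).

M_B = 65.25 kip·ft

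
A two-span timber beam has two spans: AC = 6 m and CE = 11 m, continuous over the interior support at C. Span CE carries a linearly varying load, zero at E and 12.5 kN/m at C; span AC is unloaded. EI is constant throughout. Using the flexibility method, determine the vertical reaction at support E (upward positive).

R_E = 16.99 kN

Take M_C as the redundant. Released structure: two simple spans AC and CE with a hinge at C.
Rotations at C on the released spans (each span's end-slope, ×1/EI):
  span CE: triangular load, peak 12.5: w₀L³/(45EI) = 369.7/EI
  relative rotation θ_0 = (0 + 369.7)/EI = 369.7/EI
A unit hogging moment at C produces rotation L₁/(3EI) + L₂/(3EI) = 5.667/EI.
Slope continuity at C: θ_0 = M_C·5.667/EI, so M_C = 369.7/5.667 = 65.25 kN·m (hogging).
Span CE, ΣM about E: R_C^{CE}·11 = 504.2 + 65.25, so R_C^{CE} = 51.76 kN and R_E = 68.75 − 51.76 = 16.99 kN.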